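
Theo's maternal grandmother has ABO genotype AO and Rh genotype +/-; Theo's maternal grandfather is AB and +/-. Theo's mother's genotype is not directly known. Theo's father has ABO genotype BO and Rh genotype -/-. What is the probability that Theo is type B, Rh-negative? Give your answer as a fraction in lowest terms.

Theo's mother's ABO genotype from AO × AB: 1/4 AA, 1/4 AB, 1/4 AO, 1/4 BO.
Crossing each possibility with the father BO and summing P(type B): 1/4·0 + 1/4·1/2 + 1/4·1/4 + 1/4·3/4 = 3/8.
Similarly for Rh via the mother's Rh distribution: P(Rh-) = 1/2.
Independent loci: 3/8 × 1/2 = 3/16.

3/16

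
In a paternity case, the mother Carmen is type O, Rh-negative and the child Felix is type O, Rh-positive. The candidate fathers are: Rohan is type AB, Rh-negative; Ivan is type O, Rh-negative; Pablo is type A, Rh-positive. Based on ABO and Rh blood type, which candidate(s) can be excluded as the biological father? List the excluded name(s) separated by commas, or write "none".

A candidate is excluded only if no genotype consistent with his phenotype could produce a type O, Rh-positive child with a type O, Rh-negative mother.
Rohan (type AB, Rh-): no genotype consistent with that phenotype can produce a type-O Rh+ child with a type-O mother.
Ivan (type O, Rh-): no genotype consistent with that phenotype can produce a type-O Rh+ child with a type-O mother.

Rohan, Ivan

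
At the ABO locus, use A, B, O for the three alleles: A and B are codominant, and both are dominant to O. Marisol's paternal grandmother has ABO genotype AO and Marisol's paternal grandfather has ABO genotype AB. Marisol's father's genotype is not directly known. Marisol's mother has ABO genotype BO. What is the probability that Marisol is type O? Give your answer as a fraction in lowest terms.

Marisol's father's ABO genotype from AO × AB: 1/4 AA, 1/4 AB, 1/4 AO, 1/4 BO.
Crossing each possibility with the mother BO and summing P(type O): 1/4·0 + 1/4·0 + 1/4·1/4 + 1/4·1/4 = 1/8.

1/8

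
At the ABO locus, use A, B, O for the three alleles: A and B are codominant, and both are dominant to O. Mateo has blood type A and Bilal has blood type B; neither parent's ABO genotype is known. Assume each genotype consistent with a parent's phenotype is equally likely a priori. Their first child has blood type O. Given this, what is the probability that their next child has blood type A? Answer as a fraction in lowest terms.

1/4

Possible genotypes: Mateo ∈ {AA, AO}; Bilal ∈ {BB, BO}.
Weight each parental genotype pair by prior × P(type-O child):
  AO × BO: posterior weight 1; P(next child type A) = 1/4.
Weighted sum = 1/4.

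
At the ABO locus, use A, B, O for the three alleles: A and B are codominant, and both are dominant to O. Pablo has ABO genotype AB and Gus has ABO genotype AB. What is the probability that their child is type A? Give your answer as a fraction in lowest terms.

ABO cross AB × AB → offspring phenotypes: 1/4 A, 1/4 B, 1/2 AB.
So P(type A) = 1/4.

1/4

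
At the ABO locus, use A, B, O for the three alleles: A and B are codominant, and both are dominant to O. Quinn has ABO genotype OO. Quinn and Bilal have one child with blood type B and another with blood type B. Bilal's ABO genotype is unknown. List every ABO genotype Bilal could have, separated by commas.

For each candidate genotype of Bilal, check whether crossing it with OO can produce every observed child phenotype.
  AA → possible child types {A} ✗
  AB → possible child types {A, B} ✓
  AO → possible child types {O, A} ✗
  BB → possible child types {B} ✓
  BO → possible child types {O, B} ✓
  OO → possible child types {O} ✗

AB, BB, BO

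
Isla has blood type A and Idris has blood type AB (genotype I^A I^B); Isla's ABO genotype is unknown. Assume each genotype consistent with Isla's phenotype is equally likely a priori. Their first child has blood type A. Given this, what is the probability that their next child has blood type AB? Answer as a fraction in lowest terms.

Possible genotypes: Isla ∈ {I^A I^A, I^A i}; Idris ∈ {I^A I^B}.
Weight each parental genotype pair by prior × P(type-A child):
  I^A I^A × I^A I^B: posterior weight 1/2; P(next child type AB) = 1/2.
  I^A i × I^A I^B: posterior weight 1/2; P(next child type AB) = 1/4.
Weighted sum = 3/8.

3/8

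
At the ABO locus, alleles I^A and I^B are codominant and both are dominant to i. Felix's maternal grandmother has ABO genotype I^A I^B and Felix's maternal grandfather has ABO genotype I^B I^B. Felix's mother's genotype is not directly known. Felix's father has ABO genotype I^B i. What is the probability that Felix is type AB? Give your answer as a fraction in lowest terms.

1/8

Felix's mother's ABO genotype from I^A I^B × I^B I^B: 1/2 I^A I^B, 1/2 I^B I^B.
Crossing each possibility with the father I^B i and summing P(type AB): 1/2·1/4 + 1/2·0 = 1/8.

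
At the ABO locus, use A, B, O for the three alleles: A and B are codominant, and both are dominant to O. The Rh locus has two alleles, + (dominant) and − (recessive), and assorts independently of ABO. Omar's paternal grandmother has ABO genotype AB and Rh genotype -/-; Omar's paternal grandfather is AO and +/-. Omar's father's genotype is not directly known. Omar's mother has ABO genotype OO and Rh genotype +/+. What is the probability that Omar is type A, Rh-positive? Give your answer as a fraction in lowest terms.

Omar's father's ABO genotype from AB × AO: 1/4 AA, 1/4 AB, 1/4 AO, 1/4 BO.
Crossing each possibility with the mother OO and summing P(type A): 1/4·1 + 1/4·1/2 + 1/4·1/2 + 1/4·0 = 1/2.
Similarly for Rh via the father's Rh distribution: P(Rh+) = 1.
Independent loci: 1/2 × 1 = 1/2.

1/2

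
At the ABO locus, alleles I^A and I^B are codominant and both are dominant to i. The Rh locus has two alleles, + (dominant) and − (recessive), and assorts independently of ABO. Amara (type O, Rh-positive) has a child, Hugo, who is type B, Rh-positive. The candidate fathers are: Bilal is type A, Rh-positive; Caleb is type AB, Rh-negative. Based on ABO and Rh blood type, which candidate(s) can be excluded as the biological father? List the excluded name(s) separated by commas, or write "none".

Bilal

A candidate is excluded only if no genotype consistent with his phenotype could produce a type B, Rh-positive child with a type O, Rh-positive mother.
Bilal (type A, Rh+): no genotype consistent with that phenotype can produce a type-B Rh+ child with a type-O mother.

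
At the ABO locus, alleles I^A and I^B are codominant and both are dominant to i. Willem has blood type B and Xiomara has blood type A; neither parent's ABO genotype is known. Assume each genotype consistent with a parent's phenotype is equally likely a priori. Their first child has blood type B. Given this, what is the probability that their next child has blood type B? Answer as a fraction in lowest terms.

5/12

Possible genotypes: Willem ∈ {I^B I^B, I^B i}; Xiomara ∈ {I^A I^A, I^A i}.
Weight each parental genotype pair by prior × P(type-B child):
  I^B I^B × I^A i: posterior weight 2/3; P(next child type B) = 1/2.
  I^B i × I^A i: posterior weight 1/3; P(next child type B) = 1/4.
Weighted sum = 5/12.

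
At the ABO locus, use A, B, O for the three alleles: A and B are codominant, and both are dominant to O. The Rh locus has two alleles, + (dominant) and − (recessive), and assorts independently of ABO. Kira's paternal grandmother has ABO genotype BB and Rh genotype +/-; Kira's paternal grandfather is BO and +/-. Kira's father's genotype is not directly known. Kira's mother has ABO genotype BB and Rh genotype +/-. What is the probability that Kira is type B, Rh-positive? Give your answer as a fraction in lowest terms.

3/4

Kira's father's ABO genotype from BB × BO: 1/2 BB, 1/2 BO.
Crossing each possibility with the mother BB and summing P(type B): 1/2·1 + 1/2·1 = 1.
Similarly for Rh via the father's Rh distribution: P(Rh+) = 3/4.
Independent loci: 1 × 3/4 = 3/4.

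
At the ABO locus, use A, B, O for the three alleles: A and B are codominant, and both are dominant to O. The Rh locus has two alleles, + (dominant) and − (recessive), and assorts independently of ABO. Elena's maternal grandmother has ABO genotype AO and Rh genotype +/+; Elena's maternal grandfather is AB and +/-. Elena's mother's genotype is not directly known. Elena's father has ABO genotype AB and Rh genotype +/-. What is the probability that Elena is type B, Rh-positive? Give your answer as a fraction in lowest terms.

Elena's mother's ABO genotype from AO × AB: 1/4 AA, 1/4 AB, 1/4 AO, 1/4 BO.
Crossing each possibility with the father AB and summing P(type B): 1/4·0 + 1/4·1/4 + 1/4·1/4 + 1/4·1/2 = 1/4.
Similarly for Rh via the mother's Rh distribution: P(Rh+) = 7/8.
Independent loci: 1/4 × 7/8 = 7/32.

7/32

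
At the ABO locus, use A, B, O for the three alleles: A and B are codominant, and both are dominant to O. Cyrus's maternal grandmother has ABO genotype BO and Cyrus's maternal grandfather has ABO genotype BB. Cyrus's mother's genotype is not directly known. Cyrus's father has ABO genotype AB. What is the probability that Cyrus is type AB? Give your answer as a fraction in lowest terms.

3/8

Cyrus's mother's ABO genotype from BO × BB: 1/2 BB, 1/2 BO.
Crossing each possibility with the father AB and summing P(type AB): 1/2·1/2 + 1/2·1/4 = 3/8.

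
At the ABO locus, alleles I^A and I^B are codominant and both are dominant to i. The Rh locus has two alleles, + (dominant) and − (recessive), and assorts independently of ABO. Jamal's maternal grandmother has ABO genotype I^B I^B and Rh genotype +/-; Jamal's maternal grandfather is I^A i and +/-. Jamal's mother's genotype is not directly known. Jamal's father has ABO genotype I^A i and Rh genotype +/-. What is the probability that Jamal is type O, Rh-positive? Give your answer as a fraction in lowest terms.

3/32

Jamal's mother's ABO genotype from I^B I^B × I^A i: 1/2 I^A I^B, 1/2 I^B i.
Crossing each possibility with the father I^A i and summing P(type O): 1/2·0 + 1/2·1/4 = 1/8.
Similarly for Rh via the mother's Rh distribution: P(Rh+) = 3/4.
Independent loci: 1/8 × 3/4 = 3/32.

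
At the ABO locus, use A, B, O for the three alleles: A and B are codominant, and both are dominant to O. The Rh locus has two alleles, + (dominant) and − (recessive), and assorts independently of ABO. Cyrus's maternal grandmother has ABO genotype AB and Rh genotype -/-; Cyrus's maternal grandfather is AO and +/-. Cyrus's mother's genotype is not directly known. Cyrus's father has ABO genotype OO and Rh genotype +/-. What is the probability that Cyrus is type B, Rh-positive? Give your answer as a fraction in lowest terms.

5/32

Cyrus's mother's ABO genotype from AB × AO: 1/4 AA, 1/4 AB, 1/4 AO, 1/4 BO.
Crossing each possibility with the father OO and summing P(type B): 1/4·0 + 1/4·1/2 + 1/4·0 + 1/4·1/2 = 1/4.
Similarly for Rh via the mother's Rh distribution: P(Rh+) = 5/8.
Independent loci: 1/4 × 5/8 = 5/32.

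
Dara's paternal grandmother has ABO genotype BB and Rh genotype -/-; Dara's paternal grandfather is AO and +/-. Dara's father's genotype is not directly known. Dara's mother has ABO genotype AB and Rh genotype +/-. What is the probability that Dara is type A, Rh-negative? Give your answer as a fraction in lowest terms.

3/32

Dara's father's ABO genotype from BB × AO: 1/2 AB, 1/2 BO.
Crossing each possibility with the mother AB and summing P(type A): 1/2·1/4 + 1/2·1/4 = 1/4.
Similarly for Rh via the father's Rh distribution: P(Rh-) = 3/8.
Independent loci: 1/4 × 3/8 = 3/32.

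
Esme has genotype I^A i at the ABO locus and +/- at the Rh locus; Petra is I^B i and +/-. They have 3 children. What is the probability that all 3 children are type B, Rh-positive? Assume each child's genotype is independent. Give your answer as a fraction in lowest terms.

27/4096

ABO cross I^A i × I^B i → 1/4 O, 1/4 A, 1/4 B, 1/4 AB.
Rh cross +/- × +/- → 3/4 Rh+, 1/4 Rh-; so P(type B, Rh-positive) = 1/4 × 3/4 = 3/16 per child.
All 3 independent: (3/16)^3 = 27/4096.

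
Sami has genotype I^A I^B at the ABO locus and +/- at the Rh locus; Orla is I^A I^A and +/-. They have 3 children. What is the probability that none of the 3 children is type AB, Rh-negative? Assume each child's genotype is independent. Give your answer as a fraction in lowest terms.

343/512

ABO cross I^A I^B × I^A I^A → 1/2 A, 1/2 AB.
Rh cross +/- × +/- → 3/4 Rh+, 1/4 Rh-; so P(type AB, Rh-negative) = 1/2 × 1/4 = 1/8 per child.
P(not type AB, Rh-negative) = 7/8 for one child; (7/8)^3 = 343/512.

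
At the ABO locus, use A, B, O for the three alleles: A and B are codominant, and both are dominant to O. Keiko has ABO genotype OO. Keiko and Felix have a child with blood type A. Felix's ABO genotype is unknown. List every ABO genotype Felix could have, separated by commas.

AA, AB, AO

For each candidate genotype of Felix, check whether crossing it with OO can produce every observed child phenotype.
  AA → possible child types {A} ✓
  AB → possible child types {A, B} ✓
  AO → possible child types {O, A} ✓
  BB → possible child types {B} ✗
  BO → possible child types {O, B} ✗
  OO → possible child types {O} ✗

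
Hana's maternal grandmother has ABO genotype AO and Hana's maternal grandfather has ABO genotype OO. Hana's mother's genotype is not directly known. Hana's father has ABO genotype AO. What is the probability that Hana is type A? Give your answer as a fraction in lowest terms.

Hana's mother's ABO genotype from AO × OO: 1/2 AO, 1/2 OO.
Crossing each possibility with the father AO and summing P(type A): 1/2·3/4 + 1/2·1/2 = 5/8.

5/8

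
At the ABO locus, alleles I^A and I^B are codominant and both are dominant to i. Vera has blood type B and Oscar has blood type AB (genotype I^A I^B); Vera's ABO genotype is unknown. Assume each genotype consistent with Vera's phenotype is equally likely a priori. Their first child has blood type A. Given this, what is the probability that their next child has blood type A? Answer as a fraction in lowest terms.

Possible genotypes: Vera ∈ {I^B I^B, I^B i}; Oscar ∈ {I^A I^B}.
Weight each parental genotype pair by prior × P(type-A child):
  I^B i × I^A I^B: posterior weight 1; P(next child type A) = 1/4.
Weighted sum = 1/4.

1/4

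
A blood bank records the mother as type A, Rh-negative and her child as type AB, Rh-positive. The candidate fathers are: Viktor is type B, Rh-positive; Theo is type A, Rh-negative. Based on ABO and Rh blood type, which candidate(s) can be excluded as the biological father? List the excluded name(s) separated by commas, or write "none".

A candidate is excluded only if no genotype consistent with his phenotype could produce a type AB, Rh-positive child with a type A, Rh-negative mother.
Theo (type A, Rh-): no genotype consistent with that phenotype can produce a type-AB Rh+ child with a type-A mother.

Theo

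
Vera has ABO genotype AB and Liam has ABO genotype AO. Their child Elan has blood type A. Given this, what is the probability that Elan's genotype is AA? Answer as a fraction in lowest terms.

Cross AB × AO → 1/4 AA, 1/4 AB, 1/4 AO, 1/4 BO.
Type-A genotypes among offspring: AA (1/4), AO (1/4); total 1/2.
P(AA | type A) = (1/4) / (1/2) = 1/2.

1/2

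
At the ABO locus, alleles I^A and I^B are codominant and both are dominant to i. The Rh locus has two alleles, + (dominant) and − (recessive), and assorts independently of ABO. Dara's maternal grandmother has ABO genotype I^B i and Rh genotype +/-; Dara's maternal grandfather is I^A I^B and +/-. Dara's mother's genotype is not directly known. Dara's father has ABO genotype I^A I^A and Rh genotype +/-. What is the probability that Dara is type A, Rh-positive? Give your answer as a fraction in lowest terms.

Dara's mother's ABO genotype from I^B i × I^A I^B: 1/4 I^A I^B, 1/4 I^A i, 1/4 I^B I^B, 1/4 I^B i.
Crossing each possibility with the father I^A I^A and summing P(type A): 1/4·1/2 + 1/4·1 + 1/4·0 + 1/4·1/2 = 1/2.
Similarly for Rh via the mother's Rh distribution: P(Rh+) = 3/4.
Independent loci: 1/2 × 3/4 = 3/8.

3/8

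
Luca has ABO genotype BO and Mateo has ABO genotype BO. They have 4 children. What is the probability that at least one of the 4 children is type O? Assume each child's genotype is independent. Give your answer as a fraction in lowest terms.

175/256

ABO cross BO × BO → 1/4 O, 3/4 B.
So P(type O) = 1/4 per child.
P(none) = (3/4)^4 = 81/256; P(at least one) = 1 − 81/256 = 175/256.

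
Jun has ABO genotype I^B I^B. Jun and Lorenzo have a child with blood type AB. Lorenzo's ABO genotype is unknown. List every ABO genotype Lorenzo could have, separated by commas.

I^A I^A, I^A I^B, I^A i

For each candidate genotype of Lorenzo, check whether crossing it with I^B I^B can produce every observed child phenotype.
  I^A I^A → possible child types {AB} ✓
  I^A I^B → possible child types {B, AB} ✓
  I^A i → possible child types {B, AB} ✓
  I^B I^B → possible child types {B} ✗
  I^B i → possible child types {B} ✗
  i i → possible child types {B} ✗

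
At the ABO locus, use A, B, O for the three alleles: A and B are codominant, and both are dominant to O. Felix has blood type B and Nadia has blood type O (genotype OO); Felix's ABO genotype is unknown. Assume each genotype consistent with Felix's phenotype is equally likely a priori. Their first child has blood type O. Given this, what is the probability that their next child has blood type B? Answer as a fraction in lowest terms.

Possible genotypes: Felix ∈ {BB, BO}; Nadia ∈ {OO}.
Weight each parental genotype pair by prior × P(type-O child):
  BO × OO: posterior weight 1; P(next child type B) = 1/2.
Weighted sum = 1/2.

1/2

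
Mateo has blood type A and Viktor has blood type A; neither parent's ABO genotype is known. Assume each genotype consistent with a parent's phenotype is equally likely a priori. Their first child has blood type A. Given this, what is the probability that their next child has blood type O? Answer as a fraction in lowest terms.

Possible genotypes: Mateo ∈ {AA, AO}; Viktor ∈ {AA, AO}.
Weight each parental genotype pair by prior × P(type-A child):
  AA × AA: posterior weight 4/15; P(next child type O) = 0.
  AA × AO: posterior weight 4/15; P(next child type O) = 0.
  AO × AA: posterior weight 4/15; P(next child type O) = 0.
  AO × AO: posterior weight 1/5; P(next child type O) = 1/4.
Weighted sum = 1/20.

1/20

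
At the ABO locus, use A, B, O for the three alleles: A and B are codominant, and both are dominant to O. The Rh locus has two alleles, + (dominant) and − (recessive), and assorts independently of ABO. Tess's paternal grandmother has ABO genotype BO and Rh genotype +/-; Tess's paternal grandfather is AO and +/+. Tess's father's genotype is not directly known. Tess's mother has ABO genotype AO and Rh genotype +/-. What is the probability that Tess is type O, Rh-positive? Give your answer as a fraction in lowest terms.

Tess's father's ABO genotype from BO × AO: 1/4 AB, 1/4 AO, 1/4 BO, 1/4 OO.
Crossing each possibility with the mother AO and summing P(type O): 1/4·0 + 1/4·1/4 + 1/4·1/4 + 1/4·1/2 = 1/4.
Similarly for Rh via the father's Rh distribution: P(Rh+) = 7/8.
Independent loci: 1/4 × 7/8 = 7/32.

7/32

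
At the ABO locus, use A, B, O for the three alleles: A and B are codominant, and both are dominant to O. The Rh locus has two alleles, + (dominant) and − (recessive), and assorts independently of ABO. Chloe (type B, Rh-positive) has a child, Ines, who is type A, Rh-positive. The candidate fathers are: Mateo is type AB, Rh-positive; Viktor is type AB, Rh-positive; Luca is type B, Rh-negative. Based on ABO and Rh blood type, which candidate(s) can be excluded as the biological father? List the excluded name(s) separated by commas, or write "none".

A candidate is excluded only if no genotype consistent with his phenotype could produce a type A, Rh-positive child with a type B, Rh-positive mother.
Luca (type B, Rh-): no genotype consistent with that phenotype can produce a type-A Rh+ child with a type-B mother.

Luca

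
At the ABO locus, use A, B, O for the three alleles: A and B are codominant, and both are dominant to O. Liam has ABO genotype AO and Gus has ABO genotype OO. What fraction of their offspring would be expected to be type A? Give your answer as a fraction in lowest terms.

ABO cross AO × OO → offspring phenotypes: 1/2 O, 1/2 A.
So P(type A) = 1/2.

1/2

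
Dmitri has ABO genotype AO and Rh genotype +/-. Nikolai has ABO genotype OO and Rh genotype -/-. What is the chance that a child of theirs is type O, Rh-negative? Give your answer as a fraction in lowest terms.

ABO cross AO × OO → offspring phenotypes: 1/2 O, 1/2 A.
Rh cross +/- × -/- → 1/2 Rh+, 1/2 Rh-.
Independent loci: P(type O, Rh-negative) = 1/2 × 1/2 = 1/4.

1/4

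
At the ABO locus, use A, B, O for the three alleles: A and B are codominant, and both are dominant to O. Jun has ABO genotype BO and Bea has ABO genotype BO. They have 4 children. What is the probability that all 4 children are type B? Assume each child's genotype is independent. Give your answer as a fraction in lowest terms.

ABO cross BO × BO → 1/4 O, 3/4 B.
So P(type B) = 3/4 per child.
All 4 independent: (3/4)^4 = 81/256.

81/256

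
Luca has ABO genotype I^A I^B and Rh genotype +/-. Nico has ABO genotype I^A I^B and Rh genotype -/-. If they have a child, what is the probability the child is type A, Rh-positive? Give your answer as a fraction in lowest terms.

ABO cross I^A I^B × I^A I^B → offspring phenotypes: 1/4 A, 1/4 B, 1/2 AB.
Rh cross +/- × -/- → 1/2 Rh+, 1/2 Rh-.
Independent loci: P(type A, Rh-positive) = 1/4 × 1/2 = 1/8.

1/8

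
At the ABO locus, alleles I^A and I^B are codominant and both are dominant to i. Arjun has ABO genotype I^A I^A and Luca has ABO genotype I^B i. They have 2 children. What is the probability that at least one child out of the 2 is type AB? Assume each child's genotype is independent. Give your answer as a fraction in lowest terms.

ABO cross I^A I^A × I^B i → 1/2 A, 1/2 AB.
So P(type AB) = 1/2 per child.
P(none) = (1/2)^2 = 1/4; P(at least one) = 1 − 1/4 = 3/4.

3/4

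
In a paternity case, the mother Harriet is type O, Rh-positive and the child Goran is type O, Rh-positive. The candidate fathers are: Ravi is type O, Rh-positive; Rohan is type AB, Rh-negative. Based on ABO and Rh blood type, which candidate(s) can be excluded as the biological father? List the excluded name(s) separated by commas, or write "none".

A candidate is excluded only if no genotype consistent with his phenotype could produce a type O, Rh-positive child with a type O, Rh-positive mother.
Rohan (type AB, Rh-): no genotype consistent with that phenotype can produce a type-O Rh+ child with a type-O mother.

Rohan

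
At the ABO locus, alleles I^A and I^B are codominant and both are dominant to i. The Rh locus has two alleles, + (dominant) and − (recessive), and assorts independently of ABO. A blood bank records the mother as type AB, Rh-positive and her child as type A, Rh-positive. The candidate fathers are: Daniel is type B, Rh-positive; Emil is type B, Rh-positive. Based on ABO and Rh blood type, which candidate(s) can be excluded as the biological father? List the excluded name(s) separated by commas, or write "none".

none

A candidate is excluded only if no genotype consistent with his phenotype could produce a type A, Rh-positive child with a type AB, Rh-positive mother.
Every candidate has at least one consistent genotype combination, so none can be excluded.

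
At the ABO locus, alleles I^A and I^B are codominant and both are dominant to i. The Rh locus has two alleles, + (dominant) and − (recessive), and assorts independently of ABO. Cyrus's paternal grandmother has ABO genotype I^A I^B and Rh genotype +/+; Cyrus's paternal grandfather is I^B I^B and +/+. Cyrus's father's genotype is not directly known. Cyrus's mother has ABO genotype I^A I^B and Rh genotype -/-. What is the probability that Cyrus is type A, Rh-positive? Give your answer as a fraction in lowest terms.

1/8

Cyrus's father's ABO genotype from I^A I^B × I^B I^B: 1/2 I^A I^B, 1/2 I^B I^B.
Crossing each possibility with the mother I^A I^B and summing P(type A): 1/2·1/4 + 1/2·0 = 1/8.
Similarly for Rh via the father's Rh distribution: P(Rh+) = 1.
Independent loci: 1/8 × 1 = 1/8.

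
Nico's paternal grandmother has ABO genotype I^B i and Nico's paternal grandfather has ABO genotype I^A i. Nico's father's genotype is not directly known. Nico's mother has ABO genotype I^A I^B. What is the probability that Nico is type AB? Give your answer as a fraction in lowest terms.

1/4

Nico's father's ABO genotype from I^B i × I^A i: 1/4 I^A I^B, 1/4 I^A i, 1/4 I^B i, 1/4 i i.
Crossing each possibility with the mother I^A I^B and summing P(type AB): 1/4·1/2 + 1/4·1/4 + 1/4·1/4 + 1/4·0 = 1/4.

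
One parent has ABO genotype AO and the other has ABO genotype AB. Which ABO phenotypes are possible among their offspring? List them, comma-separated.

Gametes from AO × AB give offspring ABO genotypes AA, AB, AO, BO, i.e. phenotypes A, B, AB.

A, B, AB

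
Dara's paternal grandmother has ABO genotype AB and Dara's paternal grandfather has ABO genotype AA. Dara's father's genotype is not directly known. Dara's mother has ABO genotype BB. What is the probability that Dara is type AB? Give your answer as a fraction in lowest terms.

3/4

Dara's father's ABO genotype from AB × AA: 1/2 AA, 1/2 AB.
Crossing each possibility with the mother BB and summing P(type AB): 1/2·1 + 1/2·1/2 = 3/4.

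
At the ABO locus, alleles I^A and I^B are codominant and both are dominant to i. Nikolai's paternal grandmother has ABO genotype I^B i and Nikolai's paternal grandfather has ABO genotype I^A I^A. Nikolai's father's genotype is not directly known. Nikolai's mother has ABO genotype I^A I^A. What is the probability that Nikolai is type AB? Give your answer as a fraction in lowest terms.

1/4

Nikolai's father's ABO genotype from I^B i × I^A I^A: 1/2 I^A I^B, 1/2 I^A i.
Crossing each possibility with the mother I^A I^A and summing P(type AB): 1/2·1/2 + 1/2·0 = 1/4.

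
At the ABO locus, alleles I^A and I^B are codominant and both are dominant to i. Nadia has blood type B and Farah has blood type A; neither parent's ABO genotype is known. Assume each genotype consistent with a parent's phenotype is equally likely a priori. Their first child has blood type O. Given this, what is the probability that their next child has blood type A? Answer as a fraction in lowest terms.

1/4

Possible genotypes: Nadia ∈ {I^B I^B, I^B i}; Farah ∈ {I^A I^A, I^A i}.
Weight each parental genotype pair by prior × P(type-O child):
  I^B i × I^A i: posterior weight 1; P(next child type A) = 1/4.
Weighted sum = 1/4.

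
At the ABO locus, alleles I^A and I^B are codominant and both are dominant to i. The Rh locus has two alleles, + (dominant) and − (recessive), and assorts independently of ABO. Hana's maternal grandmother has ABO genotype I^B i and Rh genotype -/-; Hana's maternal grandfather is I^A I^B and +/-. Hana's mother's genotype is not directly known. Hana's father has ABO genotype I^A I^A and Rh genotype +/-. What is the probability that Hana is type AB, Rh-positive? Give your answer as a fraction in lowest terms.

5/16

Hana's mother's ABO genotype from I^B i × I^A I^B: 1/4 I^A I^B, 1/4 I^A i, 1/4 I^B I^B, 1/4 I^B i.
Crossing each possibility with the father I^A I^A and summing P(type AB): 1/4·1/2 + 1/4·0 + 1/4·1 + 1/4·1/2 = 1/2.
Similarly for Rh via the mother's Rh distribution: P(Rh+) = 5/8.
Independent loci: 1/2 × 5/8 = 5/16.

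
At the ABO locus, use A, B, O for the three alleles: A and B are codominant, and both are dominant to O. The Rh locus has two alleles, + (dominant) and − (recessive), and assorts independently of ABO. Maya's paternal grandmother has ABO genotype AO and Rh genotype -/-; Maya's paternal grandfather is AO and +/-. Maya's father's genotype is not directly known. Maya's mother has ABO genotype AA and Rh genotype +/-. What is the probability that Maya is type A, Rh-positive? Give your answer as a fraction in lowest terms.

Maya's father's ABO genotype from AO × AO: 1/4 AA, 1/2 AO, 1/4 OO.
Crossing each possibility with the mother AA and summing P(type A): 1/4·1 + 1/2·1 + 1/4·1 = 1.
Similarly for Rh via the father's Rh distribution: P(Rh+) = 5/8.
Independent loci: 1 × 5/8 = 5/8.

5/8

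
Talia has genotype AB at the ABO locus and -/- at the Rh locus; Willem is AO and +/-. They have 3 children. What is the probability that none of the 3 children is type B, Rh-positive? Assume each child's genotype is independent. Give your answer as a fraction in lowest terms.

343/512

ABO cross AB × AO → 1/2 A, 1/4 B, 1/4 AB.
Rh cross -/- × +/- → 1/2 Rh+, 1/2 Rh-; so P(type B, Rh-positive) = 1/4 × 1/2 = 1/8 per child.
P(not type B, Rh-positive) = 7/8 for one child; (7/8)^3 = 343/512.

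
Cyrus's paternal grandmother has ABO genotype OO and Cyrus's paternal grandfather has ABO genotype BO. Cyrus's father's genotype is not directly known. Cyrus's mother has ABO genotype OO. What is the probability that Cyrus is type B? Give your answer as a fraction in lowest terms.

1/4

Cyrus's father's ABO genotype from OO × BO: 1/2 BO, 1/2 OO.
Crossing each possibility with the mother OO and summing P(type B): 1/2·1/2 + 1/2·0 = 1/4.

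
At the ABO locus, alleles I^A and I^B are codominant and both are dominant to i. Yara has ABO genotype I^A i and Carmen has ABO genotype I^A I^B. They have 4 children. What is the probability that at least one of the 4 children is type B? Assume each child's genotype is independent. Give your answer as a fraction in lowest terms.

ABO cross I^A i × I^A I^B → 1/2 A, 1/4 B, 1/4 AB.
So P(type B) = 1/4 per child.
P(none) = (3/4)^4 = 81/256; P(at least one) = 1 − 81/256 = 175/256.

175/256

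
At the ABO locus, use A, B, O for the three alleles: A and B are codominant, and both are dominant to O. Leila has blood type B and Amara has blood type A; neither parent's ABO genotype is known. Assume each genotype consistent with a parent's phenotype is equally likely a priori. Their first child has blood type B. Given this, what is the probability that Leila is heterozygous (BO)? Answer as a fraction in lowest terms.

Possible genotypes: Leila ∈ {BB, BO}; Amara ∈ {AA, AO}.
Weight each parental genotype pair by prior × P(type-B child):
  BB × AO: posterior weight 2/3.
  BO × AO: posterior weight 1/3.
Sum the posterior weight over pairs where Leila is BO: 1/3.

1/3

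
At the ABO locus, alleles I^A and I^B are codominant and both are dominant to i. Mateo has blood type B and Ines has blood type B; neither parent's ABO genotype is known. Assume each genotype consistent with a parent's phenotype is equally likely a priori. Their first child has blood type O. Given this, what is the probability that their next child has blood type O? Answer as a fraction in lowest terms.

Possible genotypes: Mateo ∈ {I^B I^B, I^B i}; Ines ∈ {I^B I^B, I^B i}.
Weight each parental genotype pair by prior × P(type-O child):
  I^B i × I^B i: posterior weight 1; P(next child type O) = 1/4.
Weighted sum = 1/4.

1/4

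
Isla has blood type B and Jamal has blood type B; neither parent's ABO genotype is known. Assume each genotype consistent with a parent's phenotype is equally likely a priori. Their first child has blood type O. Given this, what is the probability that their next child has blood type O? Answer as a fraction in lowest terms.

Possible genotypes: Isla ∈ {BB, BO}; Jamal ∈ {BB, BO}.
Weight each parental genotype pair by prior × P(type-O child):
  BO × BO: posterior weight 1; P(next child type O) = 1/4.
Weighted sum = 1/4.

1/4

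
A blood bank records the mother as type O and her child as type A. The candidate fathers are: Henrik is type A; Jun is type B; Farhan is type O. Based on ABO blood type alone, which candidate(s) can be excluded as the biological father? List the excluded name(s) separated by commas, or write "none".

A candidate is excluded only if no genotype consistent with his phenotype could produce a type A child with a type O mother.
Jun (type B): no genotype consistent with that phenotype can produce a type-A child with a type-O mother.
Farhan (type O): no genotype consistent with that phenotype can produce a type-A child with a type-O mother.

Jun, Farhan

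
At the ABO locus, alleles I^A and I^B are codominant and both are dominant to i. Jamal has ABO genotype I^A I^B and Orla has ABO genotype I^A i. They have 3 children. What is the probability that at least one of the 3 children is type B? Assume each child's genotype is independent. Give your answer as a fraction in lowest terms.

ABO cross I^A I^B × I^A i → 1/2 A, 1/4 B, 1/4 AB.
So P(type B) = 1/4 per child.
P(none) = (3/4)^3 = 27/64; P(at least one) = 1 − 27/64 = 37/64.

37/64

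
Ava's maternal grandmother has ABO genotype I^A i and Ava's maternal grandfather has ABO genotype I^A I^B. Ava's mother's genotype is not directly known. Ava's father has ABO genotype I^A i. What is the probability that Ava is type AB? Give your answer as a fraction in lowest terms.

Ava's mother's ABO genotype from I^A i × I^A I^B: 1/4 I^A I^A, 1/4 I^A I^B, 1/4 I^A i, 1/4 I^B i.
Crossing each possibility with the father I^A i and summing P(type AB): 1/4·0 + 1/4·1/4 + 1/4·0 + 1/4·1/4 = 1/8.

1/8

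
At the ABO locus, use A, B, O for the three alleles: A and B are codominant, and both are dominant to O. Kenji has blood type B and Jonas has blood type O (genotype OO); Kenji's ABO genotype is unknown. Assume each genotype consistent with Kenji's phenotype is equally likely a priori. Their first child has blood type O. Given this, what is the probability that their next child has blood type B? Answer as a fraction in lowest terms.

Possible genotypes: Kenji ∈ {BB, BO}; Jonas ∈ {OO}.
Weight each parental genotype pair by prior × P(type-O child):
  BO × OO: posterior weight 1; P(next child type B) = 1/2.
Weighted sum = 1/2.

1/2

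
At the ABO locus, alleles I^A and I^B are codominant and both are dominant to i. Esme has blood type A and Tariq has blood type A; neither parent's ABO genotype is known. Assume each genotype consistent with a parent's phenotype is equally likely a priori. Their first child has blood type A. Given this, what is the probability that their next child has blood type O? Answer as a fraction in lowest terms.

1/20

Possible genotypes: Esme ∈ {I^A I^A, I^A i}; Tariq ∈ {I^A I^A, I^A i}.
Weight each parental genotype pair by prior × P(type-A child):
  I^A I^A × I^A I^A: posterior weight 4/15; P(next child type O) = 0.
  I^A I^A × I^A i: posterior weight 4/15; P(next child type O) = 0.
  I^A i × I^A I^A: posterior weight 4/15; P(next child type O) = 0.
  I^A i × I^A i: posterior weight 1/5; P(next child type O) = 1/4.
Weighted sum = 1/20.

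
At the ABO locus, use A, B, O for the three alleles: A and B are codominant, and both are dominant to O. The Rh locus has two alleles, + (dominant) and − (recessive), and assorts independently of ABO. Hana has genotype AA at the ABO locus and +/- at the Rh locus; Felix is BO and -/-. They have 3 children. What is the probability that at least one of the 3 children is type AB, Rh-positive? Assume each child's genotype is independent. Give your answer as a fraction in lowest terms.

ABO cross AA × BO → 1/2 A, 1/2 AB.
Rh cross +/- × -/- → 1/2 Rh+, 1/2 Rh-; so P(type AB, Rh-positive) = 1/2 × 1/2 = 1/4 per child.
P(none) = (3/4)^3 = 27/64; P(at least one) = 1 − 27/64 = 37/64.

37/64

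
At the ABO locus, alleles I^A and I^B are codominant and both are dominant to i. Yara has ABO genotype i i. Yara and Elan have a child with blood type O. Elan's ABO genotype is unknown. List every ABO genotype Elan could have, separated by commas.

For each candidate genotype of Elan, check whether crossing it with i i can produce every observed child phenotype.
  I^A I^A → possible child types {A} ✗
  I^A I^B → possible child types {A, B} ✗
  I^A i → possible child types {O, A} ✓
  I^B I^B → possible child types {B} ✗
  I^B i → possible child types {O, B} ✓
  i i → possible child types {O} ✓

I^A i, I^B i, i i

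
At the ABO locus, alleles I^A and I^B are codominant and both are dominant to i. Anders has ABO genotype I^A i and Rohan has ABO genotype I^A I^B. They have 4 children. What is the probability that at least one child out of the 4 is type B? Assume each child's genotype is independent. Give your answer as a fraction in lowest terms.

ABO cross I^A i × I^A I^B → 1/2 A, 1/4 B, 1/4 AB.
So P(type B) = 1/4 per child.
P(none) = (3/4)^4 = 81/256; P(at least one) = 1 − 81/256 = 175/256.

175/256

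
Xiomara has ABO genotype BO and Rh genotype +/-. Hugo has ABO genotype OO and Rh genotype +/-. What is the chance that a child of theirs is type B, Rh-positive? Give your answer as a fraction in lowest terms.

3/8

ABO cross BO × OO → offspring phenotypes: 1/2 O, 1/2 B.
Rh cross +/- × +/- → 3/4 Rh+, 1/4 Rh-.
Independent loci: P(type B, Rh-positive) = 1/2 × 3/4 = 3/8.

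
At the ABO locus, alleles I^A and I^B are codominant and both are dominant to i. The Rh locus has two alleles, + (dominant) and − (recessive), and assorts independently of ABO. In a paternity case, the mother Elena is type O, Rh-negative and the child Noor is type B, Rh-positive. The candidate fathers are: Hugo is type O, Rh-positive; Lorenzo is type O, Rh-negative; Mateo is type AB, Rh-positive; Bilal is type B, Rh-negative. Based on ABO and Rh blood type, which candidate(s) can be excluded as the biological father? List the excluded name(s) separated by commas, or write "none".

A candidate is excluded only if no genotype consistent with his phenotype could produce a type B, Rh-positive child with a type O, Rh-negative mother.
Hugo (type O, Rh+): no genotype consistent with that phenotype can produce a type-B Rh+ child with a type-O mother.
Lorenzo (type O, Rh-): no genotype consistent with that phenotype can produce a type-B Rh+ child with a type-O mother.
Bilal (type B, Rh-): no genotype consistent with that phenotype can produce a type-B Rh+ child with a type-O mother.

Hugo, Lorenzo, Bilal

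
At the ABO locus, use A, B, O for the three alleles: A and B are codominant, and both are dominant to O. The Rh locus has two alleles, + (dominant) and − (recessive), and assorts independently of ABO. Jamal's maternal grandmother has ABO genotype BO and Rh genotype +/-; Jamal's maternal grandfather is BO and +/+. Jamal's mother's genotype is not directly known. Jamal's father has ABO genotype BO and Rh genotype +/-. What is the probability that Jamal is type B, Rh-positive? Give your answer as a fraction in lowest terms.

Jamal's mother's ABO genotype from BO × BO: 1/4 BB, 1/2 BO, 1/4 OO.
Crossing each possibility with the father BO and summing P(type B): 1/4·1 + 1/2·3/4 + 1/4·1/2 = 3/4.
Similarly for Rh via the mother's Rh distribution: P(Rh+) = 7/8.
Independent loci: 3/4 × 7/8 = 21/32.

21/32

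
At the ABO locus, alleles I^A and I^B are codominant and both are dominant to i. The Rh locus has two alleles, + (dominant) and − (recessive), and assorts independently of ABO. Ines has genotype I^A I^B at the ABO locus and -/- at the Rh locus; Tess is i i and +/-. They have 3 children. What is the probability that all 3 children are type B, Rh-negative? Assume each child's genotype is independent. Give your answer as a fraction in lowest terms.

ABO cross I^A I^B × i i → 1/2 A, 1/2 B.
Rh cross -/- × +/- → 1/2 Rh+, 1/2 Rh-; so P(type B, Rh-negative) = 1/2 × 1/2 = 1/4 per child.
All 3 independent: (1/4)^3 = 1/64.

1/64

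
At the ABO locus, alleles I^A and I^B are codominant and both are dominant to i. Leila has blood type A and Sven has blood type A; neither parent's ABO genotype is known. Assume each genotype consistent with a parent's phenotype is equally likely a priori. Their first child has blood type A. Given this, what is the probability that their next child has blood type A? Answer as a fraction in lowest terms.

19/20

Possible genotypes: Leila ∈ {I^A I^A, I^A i}; Sven ∈ {I^A I^A, I^A i}.
Weight each parental genotype pair by prior × P(type-A child):
  I^A I^A × I^A I^A: posterior weight 4/15; P(next child type A) = 1.
  I^A I^A × I^A i: posterior weight 4/15; P(next child type A) = 1.
  I^A i × I^A I^A: posterior weight 4/15; P(next child type A) = 1.
  I^A i × I^A i: posterior weight 1/5; P(next child type A) = 3/4.
Weighted sum = 19/20.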